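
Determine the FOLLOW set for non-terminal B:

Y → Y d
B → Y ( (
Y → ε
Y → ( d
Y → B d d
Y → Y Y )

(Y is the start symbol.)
{ 'd' }

To compute FOLLOW(B), find every occurrence of B on a right-hand side N → α B β: add FIRST(β) \ {ε}, and if β is empty or nullable also add FOLLOW(N). Iterate to a fixed point.

In Y → B d d: B is followed by d d, add FIRST(d d) \ {ε} = { 'd' }

Taking the union: FOLLOW(B) = { 'd' }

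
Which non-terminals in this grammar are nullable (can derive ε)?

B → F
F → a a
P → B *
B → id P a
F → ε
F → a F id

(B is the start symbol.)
A non-terminal is nullable if it can derive ε (the empty string): either it has an ε-production, or it has a production whose right-hand side consists entirely of nullable non-terminals.

ε-productions: F → ε
So F is immediately nullable.
B → F: every symbol on the right is nullable, so B is nullable too.
No further non-terminal can be added: every production for the remaining non-terminals contains a terminal or a non-nullable non-terminal.
Nullable = { 'B', 'F' }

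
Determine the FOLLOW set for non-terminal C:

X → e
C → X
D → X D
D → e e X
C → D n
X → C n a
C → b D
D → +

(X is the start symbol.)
{ 'n' }

In X → C n a: C is followed by n a, add FIRST(n a) \ {ε} = { 'n' }

Taking the union: FOLLOW(C) = { 'n' }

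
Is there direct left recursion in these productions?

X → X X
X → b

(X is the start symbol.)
X → X X: LEFT RECURSIVE (starts with X)
X → b: starts with b

The grammar has direct left recursion on: X.

Answer: Yes, X is left-recursive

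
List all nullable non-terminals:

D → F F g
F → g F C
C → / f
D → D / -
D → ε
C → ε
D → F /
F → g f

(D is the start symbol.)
{ 'C', 'D' }

A non-terminal is nullable if it can derive ε (the empty string): either it has an ε-production, or it has a production whose right-hand side consists entirely of nullable non-terminals.

ε-productions: D → ε, C → ε
So D, C are immediately nullable.
No further non-terminal can be added: every production for the remaining non-terminals contains a terminal or a non-nullable non-terminal.
Nullable = { 'C', 'D' }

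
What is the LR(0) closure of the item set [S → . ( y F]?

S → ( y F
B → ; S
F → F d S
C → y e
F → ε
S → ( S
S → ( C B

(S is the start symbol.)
{ [S → . ( y F] }

Start with: [S → . ( y F]
The dot precedes the terminal '(', so nothing is added.

CLOSURE = { [S → . ( y F] }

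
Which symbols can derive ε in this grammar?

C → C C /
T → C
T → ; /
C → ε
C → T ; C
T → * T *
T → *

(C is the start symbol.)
ε-productions: C → ε
So C is immediately nullable.
T → C: every symbol on the right is nullable, so T is nullable too.
Every non-terminal is now nullable.
Nullable = { 'C', 'T' }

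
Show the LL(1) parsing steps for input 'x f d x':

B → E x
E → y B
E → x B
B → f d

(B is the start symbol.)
Stack is shown with the top on the left.

Stack    Input      Action
--------------------------
B $      x f d x $  output B → E x
E x $    x f d x $  output E → x B
x B x $  x f d x $  match 'x'
B x $    f d x $    output B → f d
f d x $  f d x $    match 'f'
d x $    d x $      match 'd'
x $      x $        match 'x'
$        $          accept

The string is accepted.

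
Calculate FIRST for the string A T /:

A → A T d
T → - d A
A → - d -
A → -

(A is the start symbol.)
{ '-' }

FIRST sets of the non-terminals involved (from the grammar, by fixed-point iteration):
  FIRST(A) = { '-' }

To compute FIRST(A T /), process the symbols left to right:
Symbol A is a non-terminal. Add FIRST(A) \ {ε} = { '-' }
A is not nullable (ε ∉ FIRST(A)), so stop here.
FIRST(A T /) = { '-' }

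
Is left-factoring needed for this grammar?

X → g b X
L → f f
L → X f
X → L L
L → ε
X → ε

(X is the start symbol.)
Left-factoring is needed when two productions for the same non-terminal
share a common prefix on the right-hand side.

Productions for X:
  X → g b X
  X → L L
  X → ε
Productions for L:
  L → f f
  L → X f
  L → ε

No common prefixes found.

Answer: No, left-factoring is not needed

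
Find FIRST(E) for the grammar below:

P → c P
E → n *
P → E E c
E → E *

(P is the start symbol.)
To compute FIRST(E), examine every production with E on the left-hand side, reading each right-hand side left to right until a non-nullable symbol is reached.

From E → n *:
  - n is a terminal: add 'n' and stop
From E → E *:
  - E is the symbol being defined: contributes nothing new
    E is not nullable, so stop

Collecting: FIRST(E) = { 'n' }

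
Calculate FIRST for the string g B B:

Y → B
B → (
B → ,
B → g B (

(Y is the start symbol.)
{ 'g' }

To compute FIRST(g B B), process the symbols left to right:
Symbol g is a terminal. Add 'g' and stop.
FIRST(g B B) = { 'g' }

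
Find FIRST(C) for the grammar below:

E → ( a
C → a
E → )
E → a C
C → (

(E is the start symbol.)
To compute FIRST(C), examine every production with C on the left-hand side, reading each right-hand side left to right until a non-nullable symbol is reached.

From C → a:
  - a is a terminal: add 'a' and stop
From C → (:
  - '(' is a terminal: add '(' and stop

Collecting: FIRST(C) = { '(', 'a' }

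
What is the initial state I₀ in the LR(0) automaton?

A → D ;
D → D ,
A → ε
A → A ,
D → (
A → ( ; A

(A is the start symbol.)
{ [A → . ( ; A], [A → . A ,], [A → . D ;], [A → .], [A' → . A], [D → . (], [D → . D ,] }

First, augment the grammar with A' → A
I₀ = CLOSURE({ [A' → . A] }):
  [A' → . A] has the dot before A: add [A → . D ;], [A → .], [A → . A ,], [A → . ( ; A]
  [A → . D ;] has the dot before D: add [D → . D ,], [D → . (]
No further items can be added.

I₀ = { [A → . ( ; A], [A → . A ,], [A → . D ;], [A → .], [A' → . A], [D → . (], [D → . D ,] }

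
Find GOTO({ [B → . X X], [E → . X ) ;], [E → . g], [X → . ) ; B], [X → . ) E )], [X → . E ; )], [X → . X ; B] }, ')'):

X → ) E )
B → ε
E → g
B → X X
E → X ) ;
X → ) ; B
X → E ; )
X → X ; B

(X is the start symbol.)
GOTO(I, ')') = CLOSURE({ [A → αX.β] : [A → α.Xβ] ∈ I, X = ')' })

Items with dot before ')', with the dot advanced:
  [X → . ) ; B] → [X → ) . ; B]
  [X → . ) E )] → [X → ) . E )]
Closure of the advanced items:
  [X → ) . E )] has the dot before E: add [E → . g], [E → . X ) ;]
  [E → . X ) ;] has the dot before X: add [X → . ) E )], [X → . ) ; B], [X → . E ; )], [X → . X ; B]

GOTO = { [E → . X ) ;], [E → . g], [X → ) . ; B], [X → ) . E )], [X → . ) ; B], [X → . ) E )], [X → . E ; )], [X → . X ; B] }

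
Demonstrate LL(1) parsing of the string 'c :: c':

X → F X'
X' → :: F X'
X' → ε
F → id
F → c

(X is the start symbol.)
Stack is shown with the top on the left.

Stack      Input     Action
---------------------------
X $        c :: c $  output X → F X'
F X' $     c :: c $  output F → c
c X' $     c :: c $  match 'c'
X' $       :: c $    output X' → :: F X'
:: F X' $  :: c $    match '::'
F X' $     c $       output F → c
c X' $     c $       match 'c'
X' $       $         output X' → ε
$          $         accept

The string is accepted.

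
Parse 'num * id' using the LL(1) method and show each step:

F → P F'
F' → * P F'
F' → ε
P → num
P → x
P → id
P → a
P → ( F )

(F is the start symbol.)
LL(1) parsing maintains a stack (initially the start symbol over $) and the input. At each step: if the stack top is a terminal, match it against the current input token; if it is a non-terminal N, replace it with the RHS of M[N, lookahead] (the unique production whose predict set contains the lookahead).

Stack is shown with the top on the left.

Stack     Input       Action
----------------------------
F $       num * id $  output F → P F'
P F' $    num * id $  output P → num
num F' $  num * id $  match 'num'
F' $      * id $      output F' → * P F'
* P F' $  * id $      match '*'
P F' $    id $        output P → id
id F' $   id $        match 'id'
F' $      $           output F' → ε
$         $           accept

The string is accepted.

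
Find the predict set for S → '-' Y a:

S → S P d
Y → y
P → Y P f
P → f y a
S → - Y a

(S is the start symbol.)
{ '-' }

PREDICT(S → '-' Y a) = (FIRST(RHS) \ {ε}) ∪ (FOLLOW(S) if ε ∈ FIRST(RHS), i.e. RHS ⇒* ε)
FIRST('-' Y a) = { '-' }
ε ∉ FIRST('-' Y a), so FOLLOW(S) is not added.
PREDICT(S → '-' Y a) = { '-' }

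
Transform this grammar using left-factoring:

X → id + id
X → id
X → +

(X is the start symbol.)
Left-factoring transforms A → αβ₁ | αβ₂ into A → αA' and A' → β₁ | β₂
(α is the longest common prefix among the alternatives). Repeat until
no nonterminal has two alternatives with a common prefix.

Round 1: X has alternatives sharing prefix 'id'. Introduce X': X → id X'
  Add: X' → + id
  Add: X' → ε

No remaining common prefixes — done.

Resulting grammar:
X → id X'
X' → + id
X' → ε
X → +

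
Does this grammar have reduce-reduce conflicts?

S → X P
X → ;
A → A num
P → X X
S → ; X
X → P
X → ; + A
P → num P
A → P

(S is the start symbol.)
Yes — I7: [P → num P .] vs [X → P .]; I12: [A → P .] vs [X → P .]; I14: [S → X P .] vs [X → P .]

Augment with S' → S and build the canonical LR(0) collection (I0 = CLOSURE({[S' → . S]}), then GOTO on every symbol after a dot until no new states appear). It has 16 states:
  I0: { [P → . X X], [P → . num P], [S → . ; X], [S → . X P], [S' → . S], [X → . ; + A], [X → . ;], [X → . P] }  — shift
  I1: { [P → . X X], [P → . num P], [S → ; . X], [X → . ; + A], [X → . ;], [X → . P], [X → ; . + A], [X → ; .] }  — shift, reduce
  I2: { [X → P .] }  — reduce
  I3: { [S' → S .] }  — accept
  I4: { [P → . X X], [P → . num P], [P → X . X], [S → X . P], [X → . ; + A], [X → . ;], [X → . P] }  — shift
  I5: { [P → . X X], [P → . num P], [P → num . P], [X → . ; + A], [X → . ;], [X → . P] }  — shift
  I6: { [X → ; . + A], [X → ; .] }  — shift, reduce
  I7: { [P → num P .], [X → P .] }  — 2 reduces
  I8: { [P → . X X], [P → . num P], [P → X . X], [X → . ; + A], [X → . ;], [X → . P] }  — shift
  I9: { [P → . X X], [P → . num P], [P → X . X], [P → X X .], [X → . ; + A], [X → . ;], [X → . P] }  — shift, reduce
  I10: { [A → . A num], [A → . P], [P → . X X], [P → . num P], [X → . ; + A], [X → . ;], [X → . P], [X → ; + . A] }  — shift
  I11: { [A → A . num], [X → ; + A .] }  — shift, reduce
  I12: { [A → P .], [X → P .] }  — 2 reduces
  I13: { [A → A num .] }  — reduce
  I14: { [S → X P .], [X → P .] }  — 2 reduces
  I15: { [P → . X X], [P → . num P], [P → X . X], [S → ; X .], [X → . ; + A], [X → . ;], [X → . P] }  — shift, reduce

I7 contains complete items [P → num P .], [X → P .] — reduce-reduce conflict.
I12 contains complete items [A → P .], [X → P .] — reduce-reduce conflict.
I14 contains complete items [S → X P .], [X → P .] — reduce-reduce conflict.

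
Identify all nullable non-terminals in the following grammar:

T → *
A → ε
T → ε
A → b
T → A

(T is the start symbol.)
A non-terminal is nullable if it can derive ε (the empty string): either it has an ε-production, or it has a production whose right-hand side consists entirely of nullable non-terminals.

ε-productions: A → ε, T → ε
So A, T are immediately nullable.
Every non-terminal is now nullable.
Nullable = { 'A', 'T' }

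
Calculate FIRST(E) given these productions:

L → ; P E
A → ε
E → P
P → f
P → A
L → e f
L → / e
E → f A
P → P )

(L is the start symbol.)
To compute FIRST(E), examine every production with E on the left-hand side, reading each right-hand side left to right until a non-nullable symbol is reached.

FIRST sets of the other non-terminals involved (by the same procedure, iterated to a fixed point):
  FIRST(P) = { ')', 'f', ε }

From E → P:
  - P is a non-terminal: add FIRST(P) \ {ε} = { ')', 'f' }
    P is nullable and nothing follows, so the whole right-hand side can vanish: ε ∈ FIRST(E)
From E → f A:
  - f is a terminal: add 'f' and stop

Collecting: FIRST(E) = { ')', 'f', ε }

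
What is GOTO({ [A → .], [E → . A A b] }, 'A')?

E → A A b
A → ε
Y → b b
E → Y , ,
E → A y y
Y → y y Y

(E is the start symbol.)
{ [A → .], [E → A . A b] }

GOTO(I, 'A') = CLOSURE({ [A → αX.β] : [A → α.Xβ] ∈ I, X = 'A' })

Items with dot before 'A', with the dot advanced:
  [E → . A A b] → [E → A . A b]
Closure of the advanced items:
  [E → A . A b] has the dot before A: add [A → .]

GOTO = { [A → .], [E → A . A b] }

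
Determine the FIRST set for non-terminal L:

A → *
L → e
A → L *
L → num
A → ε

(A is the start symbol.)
{ 'e', 'num' }

To compute FIRST(L), examine every production with L on the left-hand side, reading each right-hand side left to right until a non-nullable symbol is reached.

From L → e:
  - e is a terminal: add 'e' and stop
From L → num:
  - num is a terminal: add 'num' and stop

Collecting: FIRST(L) = { 'e', 'num' }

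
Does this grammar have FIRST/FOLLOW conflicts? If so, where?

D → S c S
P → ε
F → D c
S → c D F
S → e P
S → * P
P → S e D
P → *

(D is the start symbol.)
Yes. P → S e D with FOLLOW(P) on { '*', 'c', 'e' }; P → '*' with FOLLOW(P) on { '*' }

Nullable non-terminals: P.
FIRST sets used below: FIRST(S) = { '*', 'c', 'e' }

P: nullable alternative(s) P → ε; FOLLOW(P) = { $, '*', 'c', 'e' }
  P → ε: FIRST \ {ε} = { } — this is the only nullable alternative, skip
  P → S e D: FIRST \ {ε} = { '*', 'c', 'e' } — overlaps FOLLOW(P) on { '*', 'c', 'e' }: CONFLICT
  P → *: FIRST \ {ε} = { '*' } — overlaps FOLLOW(P) on { '*' }: CONFLICT

D, F, S have no nullable alternative, so no FIRST/FOLLOW check is needed there.

So the grammar has 2 FIRST/FOLLOW conflicts (marked CONFLICT above).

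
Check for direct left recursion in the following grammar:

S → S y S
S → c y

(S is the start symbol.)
Yes, S is left-recursive

Direct left recursion occurs when N → N α for some non-terminal N (the right-hand side begins with the left-hand side itself).

S → S y S: LEFT RECURSIVE (starts with S)
S → c y: starts with c

The grammar has direct left recursion on: S.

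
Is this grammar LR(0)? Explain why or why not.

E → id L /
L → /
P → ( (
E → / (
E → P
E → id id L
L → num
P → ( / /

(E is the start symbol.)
Yes, the grammar is LR(0)

A grammar is LR(0) if no state in the canonical LR(0) collection has:
  - both a shift item (dot before a terminal) and a complete item (shift-reduce conflict), or
  - two or more complete items (reduce-reduce conflict; the accept item [E' → E .] counts as a complete item here).

Augment with E' → E and build the canonical LR(0) collection (I0 = CLOSURE({[E' → . E]}), then GOTO on every symbol after a dot until no new states appear). It has 16 states:
  I0: { [E → . / (], [E → . P], [E → . id L /], [E → . id id L], [E' → . E], [P → . ( (], [P → . ( / /] }  — shift
  I1: { [P → ( . (], [P → ( . / /] }  — shift
  I2: { [E → / . (] }  — shift
  I3: { [E' → E .] }  — accept
  I4: { [E → P .] }  — reduce
  I5: { [E → id . L /], [E → id . id L], [L → . /], [L → . num] }  — shift
  I6: { [L → / .] }  — reduce
  I7: { [E → id L . /] }  — shift
  I8: { [E → id id . L], [L → . /], [L → . num] }  — shift
  I9: { [L → num .] }  — reduce
  I10: { [E → id id L .] }  — reduce
  I11: { [E → id L / .] }  — reduce
  I12: { [E → / ( .] }  — reduce
  I13: { [P → ( ( .] }  — reduce
  I14: { [P → ( / . /] }  — shift
  I15: { [P → ( / / .] }  — reduce

Every state is either a pure shift/goto state or contains exactly one complete item and nothing to shift — no conflicts. The grammar is LR(0).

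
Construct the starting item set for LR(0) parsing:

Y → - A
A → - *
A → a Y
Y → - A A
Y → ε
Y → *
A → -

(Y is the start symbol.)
First, augment the grammar with Y' → Y
I₀ = CLOSURE({ [Y' → . Y] }):
  [Y' → . Y] has the dot before Y: add [Y → . - A], [Y → . - A A], [Y → .], [Y → . *]
No further items can be added.

I₀ = { [Y → . *], [Y → . - A A], [Y → . - A], [Y → .], [Y' → . Y] }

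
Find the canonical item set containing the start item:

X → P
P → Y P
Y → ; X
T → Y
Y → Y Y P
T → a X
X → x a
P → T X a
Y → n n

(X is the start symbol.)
{ [P → . T X a], [P → . Y P], [T → . Y], [T → . a X], [X → . P], [X → . x a], [X' → . X], [Y → . ; X], [Y → . Y Y P], [Y → . n n] }

First, augment the grammar with X' → X
I₀ = CLOSURE({ [X' → . X] }):
  [X' → . X] has the dot before X: add [X → . P], [X → . x a]
  [X → . P] has the dot before P: add [P → . Y P], [P → . T X a]
  [P → . Y P] has the dot before Y: add [Y → . ; X], [Y → . Y Y P], [Y → . n n]
  [P → . T X a] has the dot before T: add [T → . Y], [T → . a X]
No further items can be added.

I₀ = { [P → . T X a], [P → . Y P], [T → . Y], [T → . a X], [X → . P], [X → . x a], [X' → . X], [Y → . ; X], [Y → . Y Y P], [Y → . n n] }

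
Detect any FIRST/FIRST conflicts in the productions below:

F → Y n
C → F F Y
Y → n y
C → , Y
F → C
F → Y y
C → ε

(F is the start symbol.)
A FIRST/FIRST conflict occurs when two productions N → α and N → β for the same non-terminal have FIRST(α) ∩ FIRST(β) ≠ ∅ (with ε ∈ FIRST of a nullable right-hand side, so two nullable alternatives also conflict).

FIRST sets of the non-terminals at (or reachable through a nullable prefix from) the front of some alternative:
  FIRST(Y) = { 'n' }
  FIRST(C) = { ',', 'n', ε }
  FIRST(F) = { ',', 'n', ε }

Productions for F:
  F → Y n: FIRST = { 'n' }
  F → C: FIRST = { ',', 'n', ε }
  F → Y y: FIRST = { 'n' }
Productions for C:
  C → F F Y: FIRST = { ',', 'n' }
  C → , Y: FIRST = { ',' }
  C → ε: FIRST = { ε }
Y has only one production, so no FIRST/FIRST conflict is possible there.

Conflict for F: F → Y n and F → C
  Overlap: { 'n' }
Conflict for F: F → Y n and F → Y y
  Overlap: { 'n' }
Conflict for F: F → C and F → Y y
  Overlap: { 'n' }
Conflict for C: C → F F Y and C → , Y
  Overlap: { ',' }

Answer: Yes. F → Y n / F → C on { 'n' }; F → Y n / F → Y y on { 'n' }; F → C / F → Y y on { 'n' }; C → F F Y / C → ',' Y on { ',' }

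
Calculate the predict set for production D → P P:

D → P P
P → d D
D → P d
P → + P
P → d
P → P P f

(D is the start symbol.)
{ '+', 'd' }

PREDICT(D → P P) = (FIRST(RHS) \ {ε}) ∪ (FOLLOW(D) if ε ∈ FIRST(RHS), i.e. RHS ⇒* ε)
FIRST(P) = { '+', 'd' }
FIRST(P P) = { '+', 'd' }
ε ∉ FIRST(P P), so FOLLOW(D) is not added.
PREDICT(D → P P) = { '+', 'd' }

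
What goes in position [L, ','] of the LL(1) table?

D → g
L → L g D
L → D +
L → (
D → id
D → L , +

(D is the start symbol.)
To find M[L, ','], we find productions for L where ',' is in the predict set (PREDICT(N → α) = (FIRST(α) \ {ε}) ∪ (FOLLOW(N) if α ⇒* ε)).

Relevant sets:
  FIRST(L) = { '(', 'g', 'id' }
  FIRST(D) = { '(', 'g', 'id' }

L → L g D: PREDICT = { '(', 'g', 'id' }
L → D +: PREDICT = { '(', 'g', 'id' }
L → (: PREDICT = { '(' }

M[L, ','] is empty (no production applies)

Answer: Empty (error entry)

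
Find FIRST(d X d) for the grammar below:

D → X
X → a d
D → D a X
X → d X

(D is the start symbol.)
To compute FIRST(d X d), process the symbols left to right:
Symbol d is a terminal. Add 'd' and stop.
FIRST(d X d) = { 'd' }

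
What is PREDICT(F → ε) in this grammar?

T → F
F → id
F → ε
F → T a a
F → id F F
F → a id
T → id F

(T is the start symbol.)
PREDICT(F → ε) = (FIRST(RHS) \ {ε}) ∪ (FOLLOW(F) if ε ∈ FIRST(RHS), i.e. RHS ⇒* ε)
The right-hand side is ε (FIRST(ε) = { ε }), so the predict set is FOLLOW(F) = { $, 'a', 'id' }
PREDICT(F → ε) = { $, 'a', 'id' }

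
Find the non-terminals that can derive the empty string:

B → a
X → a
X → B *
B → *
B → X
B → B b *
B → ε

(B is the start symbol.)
A non-terminal is nullable if it can derive ε (the empty string): either it has an ε-production, or it has a production whose right-hand side consists entirely of nullable non-terminals.

ε-productions: B → ε
So B is immediately nullable.
No further non-terminal can be added: every production for the remaining non-terminals contains a terminal or a non-nullable non-terminal.
Nullable = { 'B' }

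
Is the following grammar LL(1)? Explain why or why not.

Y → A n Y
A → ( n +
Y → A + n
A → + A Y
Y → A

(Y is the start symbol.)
Relevant sets:
  FIRST(A) = { '(', '+' }

For Y:
  PREDICT(Y → A n Y) = { '(', '+' }
  PREDICT(Y → A '+' n) = { '(', '+' }
  PREDICT(Y → A) = { '(', '+' }
For A:
  PREDICT(A → '(' n '+') = { '(' }
  PREDICT(A → '+' A Y) = { '+' }

Conflict found: Predict set conflict for Y: { '(', '+' }
The grammar is NOT LL(1).

Answer: No. Predict set conflict for Y: { '(', '+' }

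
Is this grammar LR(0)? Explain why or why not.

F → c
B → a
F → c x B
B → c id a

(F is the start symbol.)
A grammar is LR(0) if no state in the canonical LR(0) collection has:
  - both a shift item (dot before a terminal) and a complete item (shift-reduce conflict), or
  - two or more complete items (reduce-reduce conflict; the accept item [F' → F .] counts as a complete item here).

Augment with F' → F and build the canonical LR(0) collection (I0 = CLOSURE({[F' → . F]}), then GOTO on every symbol after a dot until no new states appear). It has 9 states:
  I0: { [F → . c x B], [F → . c], [F' → . F] }  — shift
  I1: { [F' → F .] }  — accept
  I2: { [F → c . x B], [F → c .] }  — shift, reduce
  I3: { [B → . a], [B → . c id a], [F → c x . B] }  — shift
  I4: { [F → c x B .] }  — reduce
  I5: { [B → a .] }  — reduce
  I6: { [B → c . id a] }  — shift
  I7: { [B → c id . a] }  — shift
  I8: { [B → c id a .] }  — reduce

Conflict in state I2:
  Shift-reduce conflict between [F → c .] and [F → c . x B]
So the grammar is NOT LR(0).

Answer: No. Shift-reduce conflict between [F → c .] and [F → c . x B]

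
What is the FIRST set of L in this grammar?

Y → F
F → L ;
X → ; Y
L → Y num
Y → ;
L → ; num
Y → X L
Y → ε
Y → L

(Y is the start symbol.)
To compute FIRST(L), examine every production with L on the left-hand side, reading each right-hand side left to right until a non-nullable symbol is reached.

FIRST sets of the other non-terminals involved (by the same procedure, iterated to a fixed point):
  FIRST(Y) = { ';', 'num', ε }

From L → Y num:
  - Y is a non-terminal: add FIRST(Y) \ {ε} = { ';', 'num' }
    Y is nullable, so continue to the next symbol
  - num is a terminal: add 'num' and stop
From L → ; num:
  - ';' is a terminal: add ';' and stop

Collecting: FIRST(L) = { ';', 'num' }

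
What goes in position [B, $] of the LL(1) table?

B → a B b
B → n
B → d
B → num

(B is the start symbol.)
Empty (error entry)

To find M[B, $], we find productions for B where $ is in the predict set (PREDICT(N → α) = (FIRST(α) \ {ε}) ∪ (FOLLOW(N) if α ⇒* ε)).

B → a B b: PREDICT = { 'a' }
B → n: PREDICT = { 'n' }
B → d: PREDICT = { 'd' }
B → num: PREDICT = { 'num' }

M[B, $] is empty (no production applies)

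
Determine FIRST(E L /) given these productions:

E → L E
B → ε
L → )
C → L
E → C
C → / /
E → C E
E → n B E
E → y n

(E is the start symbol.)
{ ')', '/', 'n', 'y' }

FIRST sets of the non-terminals involved (from the grammar, by fixed-point iteration):
  FIRST(E) = { ')', '/', 'n', 'y' }

To compute FIRST(E L /), process the symbols left to right:
Symbol E is a non-terminal. Add FIRST(E) \ {ε} = { ')', '/', 'n', 'y' }
E is not nullable (ε ∉ FIRST(E)), so stop here.
FIRST(E L /) = { ')', '/', 'n', 'y' }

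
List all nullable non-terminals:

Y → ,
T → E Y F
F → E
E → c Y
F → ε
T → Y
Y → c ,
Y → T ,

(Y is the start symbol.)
ε-productions: F → ε
So F is immediately nullable.
No further non-terminal can be added: every production for the remaining non-terminals contains a terminal or a non-nullable non-terminal.
Nullable = { 'F' }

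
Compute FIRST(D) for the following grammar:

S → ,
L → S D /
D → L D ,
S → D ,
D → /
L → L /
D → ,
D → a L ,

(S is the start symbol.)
FIRST sets of the other non-terminals involved (by the same procedure, iterated to a fixed point):
  FIRST(L) = { ',', '/', 'a' }

From D → L D ,:
  - L is a non-terminal: add FIRST(L) \ {ε} = { ',', '/', 'a' }
    L is not nullable, so stop
From D → /:
  - '/' is a terminal: add '/' and stop
From D → ,:
  - ',' is a terminal: add ',' and stop
From D → a L ,:
  - a is a terminal: add 'a' and stop

Collecting: FIRST(D) = { ',', '/', 'a' }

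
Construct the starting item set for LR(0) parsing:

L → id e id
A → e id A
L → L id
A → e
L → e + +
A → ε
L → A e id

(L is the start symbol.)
{ [A → . e id A], [A → . e], [A → .], [L → . A e id], [L → . L id], [L → . e + +], [L → . id e id], [L' → . L] }

First, augment the grammar with L' → L
I₀ = CLOSURE({ [L' → . L] }):
  [L' → . L] has the dot before L: add [L → . id e id], [L → . L id], [L → . e + +], [L → . A e id]
  [L → . A e id] has the dot before A: add [A → . e id A], [A → . e], [A → .]
No further items can be added.

I₀ = { [A → . e id A], [A → . e], [A → .], [L → . A e id], [L → . L id], [L → . e + +], [L → . id e id], [L' → . L] }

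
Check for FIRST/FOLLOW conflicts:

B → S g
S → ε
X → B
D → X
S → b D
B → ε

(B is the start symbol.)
A FIRST/FOLLOW conflict occurs when a non-terminal N has a nullable alternative N → β (β ⇒* ε) and another alternative N → α with FIRST(α) ∩ FOLLOW(N) ≠ ∅: on such a lookahead the parser cannot decide between expanding α and letting N vanish via β.

Nullable non-terminals: B, D, S, X.
FIRST sets used below: FIRST(S) = { 'b', ε }

B: nullable alternative(s) B → ε; FOLLOW(B) = { $, 'g' }
  B → S g: FIRST \ {ε} = { 'b', 'g' } — overlaps FOLLOW(B) on { 'g' }: CONFLICT
  B → ε: FIRST \ {ε} = { } — this is the only nullable alternative, skip
D has a nullable alternative but only one production, so nothing to check.

S: nullable alternative(s) S → ε; FOLLOW(S) = { 'g' }
  S → ε: FIRST \ {ε} = { } — this is the only nullable alternative, skip
  S → b D: FIRST \ {ε} = { 'b' } — disjoint from FOLLOW(S)
X has a nullable alternative but only one production, so nothing to check.

So the grammar has 1 FIRST/FOLLOW conflict (marked CONFLICT above).

Answer: Yes. B → S g with FOLLOW(B) on { 'g' }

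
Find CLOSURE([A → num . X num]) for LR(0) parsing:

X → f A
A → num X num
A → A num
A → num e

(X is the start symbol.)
{ [A → num . X num], [X → . f A] }

To compute CLOSURE, for each item [A → α.Bβ] where B is a non-terminal, add [B → .γ] for all productions B → γ; repeat for the newly added items until nothing changes.

Start with: [A → num . X num]
  [A → num . X num] has the dot before X: add [X → . f A]
No further items can be added.

CLOSURE = { [A → num . X num], [X → . f A] }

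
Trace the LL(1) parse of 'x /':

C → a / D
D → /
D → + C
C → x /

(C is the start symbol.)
Stack is shown with the top on the left.

Stack  Input  Action
--------------------
C $    x / $  output C → x /
x / $  x / $  match 'x'
/ $    / $    match '/'
$      $      accept

The string is accepted.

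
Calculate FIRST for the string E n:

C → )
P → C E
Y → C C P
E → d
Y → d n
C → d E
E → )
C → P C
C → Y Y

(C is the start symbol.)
FIRST sets of the non-terminals involved (from the grammar, by fixed-point iteration):
  FIRST(E) = { ')', 'd' }

To compute FIRST(E n), process the symbols left to right:
Symbol E is a non-terminal. Add FIRST(E) \ {ε} = { ')', 'd' }
E is not nullable (ε ∉ FIRST(E)), so stop here.
FIRST(E n) = { ')', 'd' }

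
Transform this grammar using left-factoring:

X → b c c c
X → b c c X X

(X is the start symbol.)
X → b c c X'
X' → c
X' → X X

Left-factoring transforms A → αβ₁ | αβ₂ into A → αA' and A' → β₁ | β₂
(α is the longest common prefix among the alternatives). Repeat until
no nonterminal has two alternatives with a common prefix.

Round 1: X has alternatives sharing prefix 'b c c'. Introduce X': X → b c c X'
  Add: X' → c
  Add: X' → X X

No remaining common prefixes — done.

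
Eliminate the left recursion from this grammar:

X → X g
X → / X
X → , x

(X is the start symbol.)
X → / X X'
X → , x X'
X' → g X'
X' → ε

X is directly left-recursive. The standard transformation for
  A → A α₁ | ... | A α_m | β₁ | ... | β_n
is
  A  → β₁ A' | ... | β_n A'
  A' → α₁ A' | ... | α_m A' | ε

X → / X becomes X → / X X'
X → , x becomes X → , x X'
X → X g becomes X' → g X'
Add X' → ε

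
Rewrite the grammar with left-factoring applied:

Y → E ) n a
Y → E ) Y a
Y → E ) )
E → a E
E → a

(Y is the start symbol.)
Y → E ) Y'
Y' → n a
Y' → Y a
Y' → )
E → a E'
E' → E
E' → ε

Left-factoring transforms A → αβ₁ | αβ₂ into A → αA' and A' → β₁ | β₂
(α is the longest common prefix among the alternatives). Repeat until
no nonterminal has two alternatives with a common prefix.

Round 1: Y has alternatives sharing prefix 'E )'. Introduce Y': Y → E ) Y'
  Add: Y' → n a
  Add: Y' → Y a
  Add: Y' → )

Round 2: E has alternatives sharing prefix 'a'. Introduce E': E → a E'
  Add: E' → E
  Add: E' → ε

No remaining common prefixes — done.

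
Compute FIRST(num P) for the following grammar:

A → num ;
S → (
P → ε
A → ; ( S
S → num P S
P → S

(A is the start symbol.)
To compute FIRST(num P), process the symbols left to right:
Symbol num is a terminal. Add 'num' and stop.
FIRST(num P) = { 'num' }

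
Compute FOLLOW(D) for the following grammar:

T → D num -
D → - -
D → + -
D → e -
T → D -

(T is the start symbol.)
{ '-', 'num' }

To compute FOLLOW(D), find every occurrence of D on a right-hand side N → α D β: add FIRST(β) \ {ε}, and if β is empty or nullable also add FOLLOW(N). Iterate to a fixed point.

In T → D num -: D is followed by num '-', add FIRST(num '-') \ {ε} = { 'num' }
In T → D -: D is followed by '-', add FIRST('-') \ {ε} = { '-' }

Taking the union: FOLLOW(D) = { '-', 'num' }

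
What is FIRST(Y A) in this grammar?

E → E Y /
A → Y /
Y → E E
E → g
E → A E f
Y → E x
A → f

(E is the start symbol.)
{ 'f', 'g' }

FIRST sets of the non-terminals involved (from the grammar, by fixed-point iteration):
  FIRST(Y) = { 'f', 'g' }

To compute FIRST(Y A), process the symbols left to right:
Symbol Y is a non-terminal. Add FIRST(Y) \ {ε} = { 'f', 'g' }
Y is not nullable (ε ∉ FIRST(Y)), so stop here.
FIRST(Y A) = { 'f', 'g' }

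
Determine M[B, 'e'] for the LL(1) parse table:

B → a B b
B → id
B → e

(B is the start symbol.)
To find M[B, 'e'], we find productions for B where 'e' is in the predict set (PREDICT(N → α) = (FIRST(α) \ {ε}) ∪ (FOLLOW(N) if α ⇒* ε)).

B → a B b: PREDICT = { 'a' }
B → id: PREDICT = { 'id' }
B → e: PREDICT = { 'e' }
  'e' is in predict set, so this production goes in M[B, 'e']

M[B, 'e'] = B → e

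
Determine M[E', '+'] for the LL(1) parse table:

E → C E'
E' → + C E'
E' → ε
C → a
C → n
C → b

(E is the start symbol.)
To find M[E', '+'], we find productions for E' where '+' is in the predict set (PREDICT(N → α) = (FIRST(α) \ {ε}) ∪ (FOLLOW(N) if α ⇒* ε)).

Relevant sets:
  FOLLOW(E') = { $ }

E' → + C E': PREDICT = { '+' }
  '+' is in predict set, so this production goes in M[E', '+']
E' → ε: PREDICT = { $ }

M[E', '+'] = E' → + C E'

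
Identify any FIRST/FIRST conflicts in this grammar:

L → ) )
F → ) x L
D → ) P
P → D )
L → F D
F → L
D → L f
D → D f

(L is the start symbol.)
Yes. L → ')' ')' / L → F D on { ')' }; F → ')' x L / F → L on { ')' }; D → ')' P / D → L f on { ')' }; D → ')' P / D → D f on { ')' }; D → L f / D → D f on { ')' }

FIRST sets of the non-terminals at (or reachable through a nullable prefix from) the front of some alternative:
  FIRST(F) = { ')' }
  FIRST(L) = { ')' }
  FIRST(D) = { ')' }

Productions for L:
  L → ) ): FIRST = { ')' }
  L → F D: FIRST = { ')' }
Productions for F:
  F → ) x L: FIRST = { ')' }
  F → L: FIRST = { ')' }
Productions for D:
  D → ) P: FIRST = { ')' }
  D → L f: FIRST = { ')' }
  D → D f: FIRST = { ')' }
P has only one production, so no FIRST/FIRST conflict is possible there.

Conflict for L: L → ) ) and L → F D
  Overlap: { ')' }
Conflict for F: F → ) x L and F → L
  Overlap: { ')' }
Conflict for D: D → ) P and D → L f
  Overlap: { ')' }
Conflict for D: D → ) P and D → D f
  Overlap: { ')' }
Conflict for D: D → L f and D → D f
  Overlap: { ')' }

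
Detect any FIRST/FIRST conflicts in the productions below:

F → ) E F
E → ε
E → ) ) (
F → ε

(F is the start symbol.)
Productions for F:
  F → ) E F: FIRST = { ')' }
  F → ε: FIRST = { ε }
Productions for E:
  E → ε: FIRST = { ε }
  E → ) ) (: FIRST = { ')' }

All alternatives of each non-terminal have pairwise disjoint FIRST sets.

Answer: No FIRST/FIRST conflicts.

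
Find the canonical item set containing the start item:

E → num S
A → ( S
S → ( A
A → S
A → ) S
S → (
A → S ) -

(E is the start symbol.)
First, augment the grammar with E' → E
I₀ = CLOSURE({ [E' → . E] }):
  [E' → . E] has the dot before E: add [E → . num S]
No further items can be added.

I₀ = { [E → . num S], [E' → . E] }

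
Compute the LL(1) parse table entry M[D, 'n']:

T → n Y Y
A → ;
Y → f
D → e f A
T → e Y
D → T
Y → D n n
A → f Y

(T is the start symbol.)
To find M[D, 'n'], we find productions for D where 'n' is in the predict set (PREDICT(N → α) = (FIRST(α) \ {ε}) ∪ (FOLLOW(N) if α ⇒* ε)).

Relevant sets:
  FIRST(T) = { 'e', 'n' }

D → e f A: PREDICT = { 'e' }
D → T: PREDICT = { 'e', 'n' }
  'n' is in predict set, so this production goes in M[D, 'n']

M[D, 'n'] = D → T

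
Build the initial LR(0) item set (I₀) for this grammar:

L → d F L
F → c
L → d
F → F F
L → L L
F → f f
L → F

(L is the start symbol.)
{ [F → . F F], [F → . c], [F → . f f], [L → . F], [L → . L L], [L → . d F L], [L → . d], [L' → . L] }

First, augment the grammar with L' → L
I₀ = CLOSURE({ [L' → . L] }):
  [L' → . L] has the dot before L: add [L → . d F L], [L → . d], [L → . L L], [L → . F]
  [L → . F] has the dot before F: add [F → . c], [F → . F F], [F → . f f]
No further items can be added.

I₀ = { [F → . F F], [F → . c], [F → . f f], [L → . F], [L → . L L], [L → . d F L], [L → . d], [L' → . L] }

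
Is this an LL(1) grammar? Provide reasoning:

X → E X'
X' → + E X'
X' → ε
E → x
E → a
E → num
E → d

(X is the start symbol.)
Yes, the grammar is LL(1).

Relevant sets:
  FOLLOW(X') = { $ }

For X':
  PREDICT(X' → '+' E X') = { '+' }
  PREDICT(X' → ε) = { $ }
For E:
  PREDICT(E → x) = { 'x' }
  PREDICT(E → a) = { 'a' }
  PREDICT(E → num) = { 'num' }
  PREDICT(E → d) = { 'd' }
X has a single production, so nothing to check there.

All predict sets are disjoint. The grammar IS LL(1).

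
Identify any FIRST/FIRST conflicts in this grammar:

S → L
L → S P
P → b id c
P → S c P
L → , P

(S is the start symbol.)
Yes. L → S P / L → ',' P on { ',' }

A FIRST/FIRST conflict occurs when two productions N → α and N → β for the same non-terminal have FIRST(α) ∩ FIRST(β) ≠ ∅ (with ε ∈ FIRST of a nullable right-hand side, so two nullable alternatives also conflict).

FIRST sets of the non-terminals at (or reachable through a nullable prefix from) the front of some alternative:
  FIRST(S) = { ',' }

Productions for L:
  L → S P: FIRST = { ',' }
  L → , P: FIRST = { ',' }
Productions for P:
  P → b id c: FIRST = { 'b' }
  P → S c P: FIRST = { ',' }
S has only one production, so no FIRST/FIRST conflict is possible there.

Conflict for L: L → S P and L → , P
  Overlap: { ',' }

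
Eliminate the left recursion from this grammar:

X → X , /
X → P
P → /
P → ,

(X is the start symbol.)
X → P X'
X' → , / X'
X' → ε
P → /
P → ,

X is directly left-recursive. The standard transformation for
  A → A α₁ | ... | A α_m | β₁ | ... | β_n
is
  A  → β₁ A' | ... | β_n A'
  A' → α₁ A' | ... | α_m A' | ε

X → P becomes X → P X'
X → X , / becomes X' → , / X'
Add X' → ε

Productions for other non-terminals are unchanged:
  P → /
  P → ,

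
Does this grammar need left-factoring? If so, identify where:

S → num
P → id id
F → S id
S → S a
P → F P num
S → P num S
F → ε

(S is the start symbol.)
No, left-factoring is not needed

Left-factoring is needed when two productions for the same non-terminal
share a common prefix on the right-hand side.

Productions for S:
  S → num
  S → S a
  S → P num S
Productions for P:
  P → id id
  P → F P num
Productions for F:
  F → S id
  F → ε

No common prefixes found.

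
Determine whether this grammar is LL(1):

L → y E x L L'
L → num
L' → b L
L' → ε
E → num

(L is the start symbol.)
No. Predict set conflict for L': { 'b' }

A grammar is LL(1) if for each non-terminal N with multiple productions, the predict sets of those productions are pairwise disjoint, where PREDICT(N → α) = (FIRST(α) \ {ε}) ∪ (FOLLOW(N) if α ⇒* ε).

Relevant sets:
  FOLLOW(L') = { $, 'b' }

For L:
  PREDICT(L → y E x L L') = { 'y' }
  PREDICT(L → num) = { 'num' }
For L':
  PREDICT(L' → b L) = { 'b' }
  PREDICT(L' → ε) = { $, 'b' }
E has a single production, so nothing to check there.

Conflict found: Predict set conflict for L': { 'b' }
The grammar is NOT LL(1).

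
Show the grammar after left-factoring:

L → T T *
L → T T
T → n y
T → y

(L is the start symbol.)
Left-factoring transforms A → αβ₁ | αβ₂ into A → αA' and A' → β₁ | β₂
(α is the longest common prefix among the alternatives). Repeat until
no nonterminal has two alternatives with a common prefix.

Round 1: L has alternatives sharing prefix 'T T'. Introduce L': L → T T L'
  Add: L' → *
  Add: L' → ε

No remaining common prefixes — done.

Resulting grammar:
L → T T L'
L' → *
L' → ε
T → n y
T → y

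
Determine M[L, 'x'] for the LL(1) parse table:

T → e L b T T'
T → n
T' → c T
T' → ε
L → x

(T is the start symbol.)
To find M[L, 'x'], we find productions for L where 'x' is in the predict set (PREDICT(N → α) = (FIRST(α) \ {ε}) ∪ (FOLLOW(N) if α ⇒* ε)).

L → x: PREDICT = { 'x' }
  'x' is in predict set, so this production goes in M[L, 'x']

M[L, 'x'] = L → x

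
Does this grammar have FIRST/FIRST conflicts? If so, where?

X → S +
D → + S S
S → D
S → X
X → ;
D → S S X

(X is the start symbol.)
FIRST sets of the non-terminals at (or reachable through a nullable prefix from) the front of some alternative:
  FIRST(S) = { '+', ';' }
  FIRST(D) = { '+', ';' }
  FIRST(X) = { '+', ';' }

Productions for X:
  X → S +: FIRST = { '+', ';' }
  X → ;: FIRST = { ';' }
Productions for D:
  D → + S S: FIRST = { '+' }
  D → S S X: FIRST = { '+', ';' }
Productions for S:
  S → D: FIRST = { '+', ';' }
  S → X: FIRST = { '+', ';' }

Conflict for X: X → S + and X → ;
  Overlap: { ';' }
Conflict for D: D → + S S and D → S S X
  Overlap: { '+' }
Conflict for S: S → D and S → X
  Overlap: { '+', ';' }

Answer: Yes. X → S '+' / X → ';' on { ';' }; D → '+' S S / D → S S X on { '+' }; S → D / S → X on { '+', ';' }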